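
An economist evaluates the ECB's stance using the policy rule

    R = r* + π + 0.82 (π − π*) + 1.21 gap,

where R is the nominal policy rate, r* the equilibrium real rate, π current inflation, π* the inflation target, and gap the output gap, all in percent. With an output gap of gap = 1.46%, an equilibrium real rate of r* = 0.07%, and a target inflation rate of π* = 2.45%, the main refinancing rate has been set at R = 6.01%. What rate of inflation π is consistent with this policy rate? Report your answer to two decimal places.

3.40%

Collecting π: R = r* + (1 + 0.82) π − 0.82 π* + 1.21 gap
1.82 π = 6.01 − 0.07 + 0.82 × 2.45 − 1.21 × 1.46 = 6.1824
π = 6.1824 / 1.82 = 3.40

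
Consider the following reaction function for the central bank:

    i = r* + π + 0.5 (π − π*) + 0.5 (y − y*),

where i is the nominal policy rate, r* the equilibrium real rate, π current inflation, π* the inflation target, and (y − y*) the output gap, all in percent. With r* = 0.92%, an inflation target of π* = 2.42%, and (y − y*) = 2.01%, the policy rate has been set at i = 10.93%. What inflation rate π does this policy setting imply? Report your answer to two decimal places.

6.81%

Collecting π: i = r* + (1 + 0.5) π − 0.5 π* + 0.5 (y − y*)
1.5 π = 10.93 − 0.92 + 0.5 × 2.42 − 0.5 × 2.01 = 10.215
π = 10.215 / 1.5 = 6.81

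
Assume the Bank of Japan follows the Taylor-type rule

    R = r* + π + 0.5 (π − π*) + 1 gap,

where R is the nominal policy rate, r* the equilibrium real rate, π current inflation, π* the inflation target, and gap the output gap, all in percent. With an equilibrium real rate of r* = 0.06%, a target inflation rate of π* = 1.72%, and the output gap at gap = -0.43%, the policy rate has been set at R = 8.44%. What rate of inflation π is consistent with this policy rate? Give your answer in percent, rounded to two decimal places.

6.45%

Collecting π: R = r* + (1 + 0.5) π − 0.5 π* + 1 gap
1.5 π = 8.44 − 0.06 + 0.5 × 1.72 − 1 × (-0.43) = 9.67
π = 9.67 / 1.5 = 6.45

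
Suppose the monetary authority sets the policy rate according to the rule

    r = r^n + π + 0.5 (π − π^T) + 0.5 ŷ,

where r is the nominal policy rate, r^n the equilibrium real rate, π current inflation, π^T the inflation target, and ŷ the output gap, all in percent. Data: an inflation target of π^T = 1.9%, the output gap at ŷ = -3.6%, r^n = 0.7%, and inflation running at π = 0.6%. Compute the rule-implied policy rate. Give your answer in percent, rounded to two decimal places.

r = 0.7 + 0.6 + 0.5 × (0.6 − 1.9) + 0.5 × (-3.6)
   = 0.7 + 0.6 − 0.65 − 1.8 = -1.15

-1.15%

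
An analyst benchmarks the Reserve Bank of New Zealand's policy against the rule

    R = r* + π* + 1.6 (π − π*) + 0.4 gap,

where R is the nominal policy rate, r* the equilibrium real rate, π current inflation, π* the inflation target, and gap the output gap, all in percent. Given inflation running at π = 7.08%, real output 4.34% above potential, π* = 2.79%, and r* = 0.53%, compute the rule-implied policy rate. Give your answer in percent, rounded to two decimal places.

Output 4.34% above potential → gap = 4.34.
R = 0.53 + 2.79 + 1.6 × (7.08 − 2.79) + 0.4 × 4.34
   = 0.53 + 2.79 + 6.864 + 1.736 = 11.92

11.92%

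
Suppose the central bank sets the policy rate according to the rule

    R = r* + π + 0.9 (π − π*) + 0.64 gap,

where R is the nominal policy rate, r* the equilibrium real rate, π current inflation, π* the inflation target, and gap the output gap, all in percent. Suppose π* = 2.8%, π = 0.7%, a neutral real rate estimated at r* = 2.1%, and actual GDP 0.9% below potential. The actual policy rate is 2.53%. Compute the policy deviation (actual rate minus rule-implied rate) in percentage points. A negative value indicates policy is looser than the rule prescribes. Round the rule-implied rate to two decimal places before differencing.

Output 0.9% below potential → gap = -0.9.
R = 2.1 + 0.7 + 0.9 × (0.7 − 2.8) + 0.64 × (-0.9)
   = 2.1 + 0.7 − 1.89 − 0.576 = 0.33
Deviation = 2.53 − 0.33 = 2.20 pp.

2.20 pp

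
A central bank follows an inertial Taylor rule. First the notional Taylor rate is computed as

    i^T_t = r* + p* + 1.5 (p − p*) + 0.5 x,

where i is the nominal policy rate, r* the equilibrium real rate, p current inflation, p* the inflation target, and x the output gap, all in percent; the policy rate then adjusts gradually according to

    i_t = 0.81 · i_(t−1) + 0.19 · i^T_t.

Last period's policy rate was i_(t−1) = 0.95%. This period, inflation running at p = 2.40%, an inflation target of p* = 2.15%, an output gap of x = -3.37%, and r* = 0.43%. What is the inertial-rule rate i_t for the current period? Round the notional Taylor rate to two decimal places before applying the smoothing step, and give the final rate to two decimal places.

1.01%

i^T_t = 0.43 + 2.15 + 1.5 × (2.40 − 2.15) + 0.5 × (-3.37)
   = 0.43 + 2.15 + 0.375 − 1.685 = 1.27
i_t = 0.81 × 0.95 + 0.19 × 1.27 = 0.7695 + 0.2413 = 1.01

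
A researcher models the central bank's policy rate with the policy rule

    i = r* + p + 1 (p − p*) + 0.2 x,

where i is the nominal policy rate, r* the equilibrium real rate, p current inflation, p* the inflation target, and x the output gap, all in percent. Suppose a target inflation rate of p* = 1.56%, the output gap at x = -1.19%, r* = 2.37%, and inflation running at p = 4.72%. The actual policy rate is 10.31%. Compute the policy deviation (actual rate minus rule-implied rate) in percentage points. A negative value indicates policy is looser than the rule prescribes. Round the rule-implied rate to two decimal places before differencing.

i = 2.37 + 4.72 + 1 × (4.72 − 1.56) + 0.2 × (-1.19)
   = 2.37 + 4.72 + 3.16 − 0.238 = 10.01
Deviation = 10.31 − 10.01 = 0.30 pp.

0.30 pp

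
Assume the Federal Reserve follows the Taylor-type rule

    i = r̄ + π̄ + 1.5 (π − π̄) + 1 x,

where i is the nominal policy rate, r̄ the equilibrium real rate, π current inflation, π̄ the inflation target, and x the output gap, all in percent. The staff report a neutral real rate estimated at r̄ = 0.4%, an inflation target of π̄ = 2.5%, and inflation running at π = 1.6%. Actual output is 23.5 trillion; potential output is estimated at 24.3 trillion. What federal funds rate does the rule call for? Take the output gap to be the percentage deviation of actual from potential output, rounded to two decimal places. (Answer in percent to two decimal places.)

Output gap = 100 × (23.5 − 24.3) / 24.3 = -3.29%.
i = 0.40 + 2.50 + 1.5 × (1.60 − 2.50) + 1 × (-3.29)
   = 0.40 + 2.5 − 1.35 − 3.29 = -1.74

-1.74%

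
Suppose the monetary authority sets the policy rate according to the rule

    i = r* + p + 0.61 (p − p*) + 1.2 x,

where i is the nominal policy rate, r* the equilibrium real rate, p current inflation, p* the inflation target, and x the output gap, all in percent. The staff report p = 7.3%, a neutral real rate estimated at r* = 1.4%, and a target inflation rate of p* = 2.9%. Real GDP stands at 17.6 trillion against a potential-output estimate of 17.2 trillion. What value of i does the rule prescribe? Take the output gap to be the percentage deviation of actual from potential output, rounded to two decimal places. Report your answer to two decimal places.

Output gap = 100 × (17.6 − 17.2) / 17.2 = 2.33%.
i = 1.40 + 7.30 + 0.61 × (7.30 − 2.90) + 1.2 × 2.33
   = 1.40 + 7.3 + 2.684 + 2.796 = 14.18

14.18%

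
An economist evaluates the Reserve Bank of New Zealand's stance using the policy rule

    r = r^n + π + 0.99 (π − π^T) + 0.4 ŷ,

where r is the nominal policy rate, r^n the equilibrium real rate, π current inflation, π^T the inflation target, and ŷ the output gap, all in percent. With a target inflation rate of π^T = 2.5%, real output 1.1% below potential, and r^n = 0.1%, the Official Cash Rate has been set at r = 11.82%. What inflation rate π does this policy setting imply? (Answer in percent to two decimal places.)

7.35%

Output 1.1% below potential → ŷ = -1.1.
Collecting π: r = r^n + (1 + 0.99) π − 0.99 π^T + 0.4 ŷ
1.99 π = 11.82 − 0.1 + 0.99 × 2.5 − 0.4 × (-1.1) = 14.635
π = 14.635 / 1.99 = 7.35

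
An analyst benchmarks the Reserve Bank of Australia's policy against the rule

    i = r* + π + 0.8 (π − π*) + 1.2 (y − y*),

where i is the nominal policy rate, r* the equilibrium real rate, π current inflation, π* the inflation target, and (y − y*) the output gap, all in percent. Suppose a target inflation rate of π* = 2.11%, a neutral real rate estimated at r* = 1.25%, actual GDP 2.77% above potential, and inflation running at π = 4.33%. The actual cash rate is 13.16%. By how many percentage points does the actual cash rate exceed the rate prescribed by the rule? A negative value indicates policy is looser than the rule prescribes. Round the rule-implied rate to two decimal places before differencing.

2.48 pp

Output 2.77% above potential → (y − y*) = 2.77.
i = 1.25 + 4.33 + 0.8 × (4.33 − 2.11) + 1.2 × 2.77
   = 1.25 + 4.33 + 1.776 + 3.324 = 10.68
Deviation = 13.16 − 10.68 = 2.48 pp.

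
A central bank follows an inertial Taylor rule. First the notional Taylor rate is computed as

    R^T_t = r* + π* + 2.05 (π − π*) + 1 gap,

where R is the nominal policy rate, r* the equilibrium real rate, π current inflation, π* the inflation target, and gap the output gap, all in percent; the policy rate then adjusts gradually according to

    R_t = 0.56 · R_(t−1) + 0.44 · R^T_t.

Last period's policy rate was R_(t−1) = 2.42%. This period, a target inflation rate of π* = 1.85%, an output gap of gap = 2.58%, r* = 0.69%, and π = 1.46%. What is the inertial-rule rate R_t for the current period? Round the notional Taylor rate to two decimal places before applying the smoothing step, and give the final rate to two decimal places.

R^T_t = 0.69 + 1.85 + 2.05 × (1.46 − 1.85) + 1 × 2.58
   = 0.69 + 1.85 − 0.7995 + 2.58 = 4.32
R_t = 0.56 × 2.42 + 0.44 × 4.32 = 1.3552 + 1.9008 = 3.26

3.26%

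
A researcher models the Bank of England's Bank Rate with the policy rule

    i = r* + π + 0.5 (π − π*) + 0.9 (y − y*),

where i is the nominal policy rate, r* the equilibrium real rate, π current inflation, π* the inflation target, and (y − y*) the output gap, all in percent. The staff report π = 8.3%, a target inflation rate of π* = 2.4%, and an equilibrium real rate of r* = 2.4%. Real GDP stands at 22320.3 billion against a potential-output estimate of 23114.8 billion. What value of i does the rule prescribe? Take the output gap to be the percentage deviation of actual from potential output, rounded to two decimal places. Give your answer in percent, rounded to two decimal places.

10.55%

Output gap = 100 × (22320.3 − 23114.8) / 23114.8 = -3.44%.
i = 2.40 + 8.30 + 0.5 × (8.30 − 2.40) + 0.9 × (-3.44)
   = 2.40 + 8.3 + 2.95 − 3.096 = 10.55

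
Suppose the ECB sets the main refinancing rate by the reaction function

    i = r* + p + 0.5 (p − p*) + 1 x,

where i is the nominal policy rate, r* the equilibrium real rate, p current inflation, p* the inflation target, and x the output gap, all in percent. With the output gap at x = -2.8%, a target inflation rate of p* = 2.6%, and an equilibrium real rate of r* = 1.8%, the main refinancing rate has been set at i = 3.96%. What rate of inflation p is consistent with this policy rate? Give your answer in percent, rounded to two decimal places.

4.17%

Collecting p: i = r* + (1 + 0.5) p − 0.5 p* + 1 x
1.5 p = 3.96 − 1.8 + 0.5 × 2.6 − 1 × (-2.8) = 6.26
p = 6.26 / 1.5 = 4.17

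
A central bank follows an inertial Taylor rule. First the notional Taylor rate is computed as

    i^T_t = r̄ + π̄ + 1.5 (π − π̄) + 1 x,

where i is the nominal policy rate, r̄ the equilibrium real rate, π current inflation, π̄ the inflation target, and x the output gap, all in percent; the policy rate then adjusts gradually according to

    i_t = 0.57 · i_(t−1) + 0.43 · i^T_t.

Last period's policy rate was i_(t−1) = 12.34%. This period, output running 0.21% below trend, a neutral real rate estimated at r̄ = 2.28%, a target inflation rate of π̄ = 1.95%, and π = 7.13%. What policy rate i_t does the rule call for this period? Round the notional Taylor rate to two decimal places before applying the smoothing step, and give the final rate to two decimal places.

Output 0.21% below potential → x = -0.21.
i^T_t = 2.28 + 1.95 + 1.5 × (7.13 − 1.95) + 1 × (-0.21)
   = 2.28 + 1.95 + 7.77 − 0.21 = 11.79
i_t = 0.57 × 12.34 + 0.43 × 11.79 = 7.0338 + 5.0697 = 12.10

12.10%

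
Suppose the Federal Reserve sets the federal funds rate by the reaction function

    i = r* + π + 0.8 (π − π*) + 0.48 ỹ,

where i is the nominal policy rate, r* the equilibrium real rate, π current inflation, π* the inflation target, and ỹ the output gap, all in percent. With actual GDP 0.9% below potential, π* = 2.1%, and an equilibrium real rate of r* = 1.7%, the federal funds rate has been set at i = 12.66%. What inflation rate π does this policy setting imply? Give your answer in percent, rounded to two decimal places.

7.26%

Output 0.9% below potential → ỹ = -0.9.
Collecting π: i = r* + (1 + 0.8) π − 0.8 π* + 0.48 ỹ
1.8 π = 12.66 − 1.7 + 0.8 × 2.1 − 0.48 × (-0.9) = 13.072
π = 13.072 / 1.8 = 7.26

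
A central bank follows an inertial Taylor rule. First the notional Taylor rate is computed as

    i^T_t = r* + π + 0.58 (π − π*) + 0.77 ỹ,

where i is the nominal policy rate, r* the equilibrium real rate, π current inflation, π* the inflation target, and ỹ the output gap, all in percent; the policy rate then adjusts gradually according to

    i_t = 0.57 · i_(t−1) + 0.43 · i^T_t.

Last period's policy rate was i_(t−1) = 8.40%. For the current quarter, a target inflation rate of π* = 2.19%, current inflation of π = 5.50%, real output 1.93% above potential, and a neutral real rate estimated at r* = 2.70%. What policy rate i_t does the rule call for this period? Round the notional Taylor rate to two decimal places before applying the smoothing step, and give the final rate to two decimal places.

9.78%

Output 1.93% above potential → ỹ = 1.93.
i^T_t = 2.70 + 5.50 + 0.58 × (5.50 − 2.19) + 0.77 × 1.93
   = 2.70 + 5.5 + 1.9198 + 1.4861 = 11.61
i_t = 0.57 × 8.40 + 0.43 × 11.61 = 4.788 + 4.9923 = 9.78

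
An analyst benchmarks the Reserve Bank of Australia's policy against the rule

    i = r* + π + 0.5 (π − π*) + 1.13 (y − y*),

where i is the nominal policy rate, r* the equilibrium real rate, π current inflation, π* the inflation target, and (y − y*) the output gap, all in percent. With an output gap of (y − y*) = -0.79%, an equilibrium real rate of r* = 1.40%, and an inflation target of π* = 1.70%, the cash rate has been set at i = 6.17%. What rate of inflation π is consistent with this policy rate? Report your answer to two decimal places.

4.34%

Collecting π: i = r* + (1 + 0.5) π − 0.5 π* + 1.13 (y − y*)
1.5 π = 6.17 − 1.40 + 0.5 × 1.70 − 1.13 × (-0.79) = 6.5127
π = 6.5127 / 1.5 = 4.34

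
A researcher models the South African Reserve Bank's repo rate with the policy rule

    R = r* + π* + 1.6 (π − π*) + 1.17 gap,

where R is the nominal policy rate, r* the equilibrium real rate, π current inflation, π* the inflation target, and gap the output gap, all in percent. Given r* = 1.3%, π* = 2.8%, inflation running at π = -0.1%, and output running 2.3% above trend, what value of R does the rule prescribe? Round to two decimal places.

Output 2.3% above potential → gap = 2.3.
R = 1.3 + 2.8 + 1.6 × (-0.1 − 2.8) + 1.17 × 2.3
   = 1.3 + 2.8 − 4.64 + 2.691 = 2.15

2.15%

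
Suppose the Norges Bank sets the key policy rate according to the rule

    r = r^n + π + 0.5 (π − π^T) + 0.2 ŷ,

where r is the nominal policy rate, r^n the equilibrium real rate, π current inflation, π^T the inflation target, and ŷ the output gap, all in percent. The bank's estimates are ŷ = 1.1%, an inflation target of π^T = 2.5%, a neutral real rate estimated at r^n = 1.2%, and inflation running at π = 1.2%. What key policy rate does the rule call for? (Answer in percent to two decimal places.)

r = 1.2 + 1.2 + 0.5 × (1.2 − 2.5) + 0.2 × 1.1
   = 1.2 + 1.2 − 0.65 + 0.22 = 1.97

1.97%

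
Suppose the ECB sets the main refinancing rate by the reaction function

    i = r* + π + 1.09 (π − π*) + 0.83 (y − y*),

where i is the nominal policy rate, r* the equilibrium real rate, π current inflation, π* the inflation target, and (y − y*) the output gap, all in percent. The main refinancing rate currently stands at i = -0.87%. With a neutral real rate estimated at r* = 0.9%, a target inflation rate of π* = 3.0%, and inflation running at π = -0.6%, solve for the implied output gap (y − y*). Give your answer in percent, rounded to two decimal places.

3.32%

0.83 (y − y*) = -0.87 − 0.9 − (-0.6) − 1.09 × ((-0.6) − 3.0) = 2.754
(y − y*) = 2.754 / 0.83 = 3.32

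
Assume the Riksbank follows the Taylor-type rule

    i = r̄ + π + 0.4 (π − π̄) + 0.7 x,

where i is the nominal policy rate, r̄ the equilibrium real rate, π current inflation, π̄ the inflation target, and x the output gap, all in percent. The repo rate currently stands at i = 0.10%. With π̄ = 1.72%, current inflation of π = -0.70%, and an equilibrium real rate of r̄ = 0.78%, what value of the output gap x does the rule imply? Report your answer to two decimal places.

1.41%

0.7 x = 0.10 − 0.78 − (-0.70) − 0.4 × ((-0.70) − 1.72) = 0.988
x = 0.988 / 0.7 = 1.41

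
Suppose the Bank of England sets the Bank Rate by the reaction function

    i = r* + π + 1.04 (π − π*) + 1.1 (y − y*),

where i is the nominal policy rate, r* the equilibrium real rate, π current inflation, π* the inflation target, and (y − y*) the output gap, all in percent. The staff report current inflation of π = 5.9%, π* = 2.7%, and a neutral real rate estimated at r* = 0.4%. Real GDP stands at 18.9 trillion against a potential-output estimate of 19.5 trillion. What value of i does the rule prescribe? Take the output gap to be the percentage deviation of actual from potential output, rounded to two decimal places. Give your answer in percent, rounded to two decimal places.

6.24%

Output gap = 100 × (18.9 − 19.5) / 19.5 = -3.08%.
i = 0.40 + 5.90 + 1.04 × (5.90 − 2.70) + 1.1 × (-3.08)
   = 0.40 + 5.9 + 3.328 − 3.388 = 6.24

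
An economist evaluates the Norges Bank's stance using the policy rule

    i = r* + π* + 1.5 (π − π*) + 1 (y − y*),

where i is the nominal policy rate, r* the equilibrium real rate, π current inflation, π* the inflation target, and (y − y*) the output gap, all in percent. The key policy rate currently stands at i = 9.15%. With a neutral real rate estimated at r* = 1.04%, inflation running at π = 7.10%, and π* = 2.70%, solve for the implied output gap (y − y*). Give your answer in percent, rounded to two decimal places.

-1.19%

1 (y − y*) = 9.15 − 1.04 − 2.70 − 1.5 × (7.10 − 2.70) = -1.19
(y − y*) = -1.19 / 1 = -1.19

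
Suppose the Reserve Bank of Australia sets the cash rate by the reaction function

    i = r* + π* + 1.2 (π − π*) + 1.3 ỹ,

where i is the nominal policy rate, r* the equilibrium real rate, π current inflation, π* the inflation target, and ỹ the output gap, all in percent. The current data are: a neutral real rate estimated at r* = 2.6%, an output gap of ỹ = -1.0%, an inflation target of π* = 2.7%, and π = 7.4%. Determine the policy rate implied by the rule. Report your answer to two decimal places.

9.64%

i = 2.6 + 2.7 + 1.2 × (7.4 − 2.7) + 1.3 × (-1.0)
   = 2.6 + 2.7 + 5.64 − 1.3 = 9.64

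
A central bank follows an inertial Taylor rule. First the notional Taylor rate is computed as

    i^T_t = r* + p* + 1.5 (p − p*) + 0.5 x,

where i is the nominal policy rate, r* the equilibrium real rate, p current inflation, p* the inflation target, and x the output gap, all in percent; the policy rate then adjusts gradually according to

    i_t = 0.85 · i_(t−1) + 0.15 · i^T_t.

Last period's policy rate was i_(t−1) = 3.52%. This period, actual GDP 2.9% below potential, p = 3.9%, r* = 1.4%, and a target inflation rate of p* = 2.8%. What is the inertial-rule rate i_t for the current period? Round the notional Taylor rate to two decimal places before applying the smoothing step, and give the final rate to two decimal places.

Output 2.9% below potential → x = -2.9.
i^T_t = 1.4 + 2.8 + 1.5 × (3.9 − 2.8) + 0.5 × (-2.9)
   = 1.4 + 2.8 + 1.65 − 1.45 = 4.40
i_t = 0.85 × 3.52 + 0.15 × 4.40 = 2.992 + 0.66 = 3.65

3.65%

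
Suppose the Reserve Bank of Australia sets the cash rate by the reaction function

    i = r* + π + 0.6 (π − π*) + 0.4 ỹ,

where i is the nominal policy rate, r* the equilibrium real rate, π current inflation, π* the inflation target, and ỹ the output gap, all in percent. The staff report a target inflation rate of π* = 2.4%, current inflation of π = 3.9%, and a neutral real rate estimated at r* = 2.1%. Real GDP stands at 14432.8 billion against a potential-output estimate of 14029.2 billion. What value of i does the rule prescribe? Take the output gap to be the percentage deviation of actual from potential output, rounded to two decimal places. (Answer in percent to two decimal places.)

Output gap = 100 × (14432.8 − 14029.2) / 14029.2 = 2.88%.
i = 2.10 + 3.90 + 0.6 × (3.90 − 2.40) + 0.4 × 2.88
   = 2.10 + 3.9 + 0.9 + 1.152 = 8.05

8.05%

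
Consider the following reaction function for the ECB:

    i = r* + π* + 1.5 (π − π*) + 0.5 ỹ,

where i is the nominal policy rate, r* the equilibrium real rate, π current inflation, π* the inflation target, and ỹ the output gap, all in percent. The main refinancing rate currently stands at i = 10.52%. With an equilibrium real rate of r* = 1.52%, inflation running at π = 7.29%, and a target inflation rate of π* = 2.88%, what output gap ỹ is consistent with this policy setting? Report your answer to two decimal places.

0.5 ỹ = 10.52 − 1.52 − 2.88 − 1.5 × (7.29 − 2.88) = -0.495
ỹ = -0.495 / 0.5 = -0.99

-0.99%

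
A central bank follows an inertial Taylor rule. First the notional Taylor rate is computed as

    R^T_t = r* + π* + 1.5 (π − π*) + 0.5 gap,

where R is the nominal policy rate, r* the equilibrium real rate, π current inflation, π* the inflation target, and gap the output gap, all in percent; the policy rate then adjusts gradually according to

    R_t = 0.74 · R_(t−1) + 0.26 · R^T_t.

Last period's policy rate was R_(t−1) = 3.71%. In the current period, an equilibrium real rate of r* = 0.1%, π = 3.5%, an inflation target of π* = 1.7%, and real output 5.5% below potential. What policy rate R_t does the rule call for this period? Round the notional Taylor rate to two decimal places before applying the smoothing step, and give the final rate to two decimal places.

3.20%

Output 5.5% below potential → gap = -5.5.
R^T_t = 0.1 + 1.7 + 1.5 × (3.5 − 1.7) + 0.5 × (-5.5)
   = 0.1 + 1.7 + 2.7 − 2.75 = 1.75
R_t = 0.74 × 3.71 + 0.26 × 1.75 = 2.7454 + 0.455 = 3.20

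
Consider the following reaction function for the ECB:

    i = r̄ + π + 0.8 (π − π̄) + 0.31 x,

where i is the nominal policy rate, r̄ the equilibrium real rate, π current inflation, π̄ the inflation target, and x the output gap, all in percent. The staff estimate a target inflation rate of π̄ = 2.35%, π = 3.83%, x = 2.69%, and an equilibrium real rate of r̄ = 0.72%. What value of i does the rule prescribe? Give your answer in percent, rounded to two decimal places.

6.57%

i = 0.72 + 3.83 + 0.8 × (3.83 − 2.35) + 0.31 × 2.69
   = 0.72 + 3.83 + 1.184 + 0.8339 = 6.57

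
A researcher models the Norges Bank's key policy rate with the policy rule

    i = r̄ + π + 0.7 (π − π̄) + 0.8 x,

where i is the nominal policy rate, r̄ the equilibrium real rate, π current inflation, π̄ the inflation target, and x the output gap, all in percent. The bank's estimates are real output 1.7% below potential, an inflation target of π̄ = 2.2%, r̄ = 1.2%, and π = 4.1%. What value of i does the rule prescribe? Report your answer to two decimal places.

Output 1.7% below potential → x = -1.7.
i = 1.2 + 4.1 + 0.7 × (4.1 − 2.2) + 0.8 × (-1.7)
   = 1.2 + 4.1 + 1.33 − 1.36 = 5.27

5.27%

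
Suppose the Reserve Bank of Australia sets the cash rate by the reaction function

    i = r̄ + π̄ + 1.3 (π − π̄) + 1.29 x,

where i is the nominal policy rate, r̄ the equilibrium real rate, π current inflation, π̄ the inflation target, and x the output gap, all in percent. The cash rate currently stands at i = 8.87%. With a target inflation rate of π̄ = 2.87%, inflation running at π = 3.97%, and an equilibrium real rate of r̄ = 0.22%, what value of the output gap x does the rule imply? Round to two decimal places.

3.37%

1.29 x = 8.87 − 0.22 − 2.87 − 1.3 × (3.97 − 2.87) = 4.35
x = 4.35 / 1.29 = 3.37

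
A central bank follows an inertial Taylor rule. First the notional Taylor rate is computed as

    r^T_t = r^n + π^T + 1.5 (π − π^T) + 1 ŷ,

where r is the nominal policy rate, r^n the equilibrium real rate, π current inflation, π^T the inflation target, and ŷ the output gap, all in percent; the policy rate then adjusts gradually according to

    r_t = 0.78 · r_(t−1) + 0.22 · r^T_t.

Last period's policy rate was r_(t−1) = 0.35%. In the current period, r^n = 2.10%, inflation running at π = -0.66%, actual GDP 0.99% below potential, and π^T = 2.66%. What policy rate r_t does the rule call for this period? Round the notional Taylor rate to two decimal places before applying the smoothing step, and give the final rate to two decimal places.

Output 0.99% below potential → ŷ = -0.99.
r^T_t = 2.10 + 2.66 + 1.5 × (-0.66 − 2.66) + 1 × (-0.99)
   = 2.10 + 2.66 − 4.98 − 0.99 = -1.21
r_t = 0.78 × 0.35 + 0.22 × (-1.21) = 0.273 − 0.2662 = 0.01

0.01%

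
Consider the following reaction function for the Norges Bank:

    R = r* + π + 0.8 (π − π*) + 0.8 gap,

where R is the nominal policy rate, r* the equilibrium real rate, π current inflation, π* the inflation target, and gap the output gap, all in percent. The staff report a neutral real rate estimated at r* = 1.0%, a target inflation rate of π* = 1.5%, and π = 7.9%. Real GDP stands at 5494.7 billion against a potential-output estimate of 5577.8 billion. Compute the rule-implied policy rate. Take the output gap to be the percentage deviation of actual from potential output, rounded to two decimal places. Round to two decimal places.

Output gap = 100 × (5494.7 − 5577.8) / 5577.8 = -1.49%.
R = 1.00 + 7.90 + 0.8 × (7.90 − 1.50) + 0.8 × (-1.49)
   = 1.00 + 7.9 + 5.12 − 1.192 = 12.83

12.83%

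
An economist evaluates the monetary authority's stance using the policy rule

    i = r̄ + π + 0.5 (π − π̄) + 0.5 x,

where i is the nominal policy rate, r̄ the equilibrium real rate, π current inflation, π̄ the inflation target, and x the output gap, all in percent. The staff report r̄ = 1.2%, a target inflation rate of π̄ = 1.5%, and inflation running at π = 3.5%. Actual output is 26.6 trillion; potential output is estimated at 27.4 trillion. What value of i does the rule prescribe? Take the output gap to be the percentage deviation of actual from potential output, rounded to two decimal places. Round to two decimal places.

Output gap = 100 × (26.6 − 27.4) / 27.4 = -2.92%.
i = 1.20 + 3.50 + 0.5 × (3.50 − 1.50) + 0.5 × (-2.92)
   = 1.20 + 3.5 + 1 − 1.46 = 4.24

4.24%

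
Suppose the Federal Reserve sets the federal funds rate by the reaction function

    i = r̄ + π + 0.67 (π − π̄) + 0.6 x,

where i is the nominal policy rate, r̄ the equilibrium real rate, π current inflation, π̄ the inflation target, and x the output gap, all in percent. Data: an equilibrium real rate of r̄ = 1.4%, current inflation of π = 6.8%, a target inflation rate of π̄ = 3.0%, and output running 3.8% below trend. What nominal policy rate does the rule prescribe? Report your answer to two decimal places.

Output 3.8% below potential → x = -3.8.
i = 1.4 + 6.8 + 0.67 × (6.8 − 3.0) + 0.6 × (-3.8)
   = 1.4 + 6.8 + 2.546 − 2.28 = 8.47

8.47%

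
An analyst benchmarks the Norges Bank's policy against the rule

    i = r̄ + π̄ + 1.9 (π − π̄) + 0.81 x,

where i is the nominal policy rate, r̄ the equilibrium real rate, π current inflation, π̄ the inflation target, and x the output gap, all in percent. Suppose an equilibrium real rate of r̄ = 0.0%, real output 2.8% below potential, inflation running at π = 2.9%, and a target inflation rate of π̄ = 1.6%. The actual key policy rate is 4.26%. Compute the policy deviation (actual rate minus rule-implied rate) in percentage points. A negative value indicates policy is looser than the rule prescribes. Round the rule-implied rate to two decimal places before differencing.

2.46 pp

Output 2.8% below potential → x = -2.8.
i = 0.0 + 1.6 + 1.9 × (2.9 − 1.6) + 0.81 × (-2.8)
   = 0.0 + 1.6 + 2.47 − 2.268 = 1.80
Deviation = 4.26 − 1.80 = 2.46 pp.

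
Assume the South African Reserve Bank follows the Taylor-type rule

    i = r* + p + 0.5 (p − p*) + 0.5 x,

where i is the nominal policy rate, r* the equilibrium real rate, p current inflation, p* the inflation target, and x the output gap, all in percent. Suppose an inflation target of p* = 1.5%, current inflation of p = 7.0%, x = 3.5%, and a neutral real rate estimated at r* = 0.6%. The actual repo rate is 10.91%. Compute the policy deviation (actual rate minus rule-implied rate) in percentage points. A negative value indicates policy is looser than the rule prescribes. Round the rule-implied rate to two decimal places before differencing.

i = 0.6 + 7.0 + 0.5 × (7.0 − 1.5) + 0.5 × 3.5
   = 0.6 + 7 + 2.75 + 1.75 = 12.10
Deviation = 10.91 − 12.10 = -1.19 pp.

-1.19 pp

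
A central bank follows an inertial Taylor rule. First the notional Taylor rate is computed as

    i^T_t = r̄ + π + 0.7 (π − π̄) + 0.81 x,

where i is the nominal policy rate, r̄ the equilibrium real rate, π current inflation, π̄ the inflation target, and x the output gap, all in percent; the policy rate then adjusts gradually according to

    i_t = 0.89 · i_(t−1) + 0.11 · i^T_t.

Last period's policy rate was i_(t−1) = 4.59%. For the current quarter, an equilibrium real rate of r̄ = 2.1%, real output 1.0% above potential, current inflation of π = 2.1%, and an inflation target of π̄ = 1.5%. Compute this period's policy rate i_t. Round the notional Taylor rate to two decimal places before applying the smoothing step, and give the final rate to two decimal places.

Output 1.0% above potential → x = 1.0.
i^T_t = 2.1 + 2.1 + 0.7 × (2.1 − 1.5) + 0.81 × 1.0
   = 2.1 + 2.1 + 0.42 + 0.81 = 5.43
i_t = 0.89 × 4.59 + 0.11 × 5.43 = 4.0851 + 0.5973 = 4.68

4.68%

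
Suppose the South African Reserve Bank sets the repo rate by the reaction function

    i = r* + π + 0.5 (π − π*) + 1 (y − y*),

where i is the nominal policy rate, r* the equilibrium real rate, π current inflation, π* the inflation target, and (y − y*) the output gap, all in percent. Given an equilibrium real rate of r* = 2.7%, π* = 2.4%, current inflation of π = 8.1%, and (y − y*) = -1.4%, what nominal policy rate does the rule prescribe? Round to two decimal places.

i = 2.7 + 8.1 + 0.5 × (8.1 − 2.4) + 1 × (-1.4)
   = 2.7 + 8.1 + 2.85 − 1.4 = 12.25

12.25%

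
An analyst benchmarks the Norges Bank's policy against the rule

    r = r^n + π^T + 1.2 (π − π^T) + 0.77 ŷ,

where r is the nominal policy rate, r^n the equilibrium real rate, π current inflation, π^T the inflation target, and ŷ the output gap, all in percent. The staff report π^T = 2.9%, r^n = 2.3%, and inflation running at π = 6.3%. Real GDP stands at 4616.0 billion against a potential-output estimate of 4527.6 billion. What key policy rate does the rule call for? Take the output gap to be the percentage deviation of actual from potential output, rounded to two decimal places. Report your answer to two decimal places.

Output gap = 100 × (4616.0 − 4527.6) / 4527.6 = 1.95%.
r = 2.30 + 2.90 + 1.2 × (6.30 − 2.90) + 0.77 × 1.95
   = 2.30 + 2.9 + 4.08 + 1.5015 = 10.78

10.78%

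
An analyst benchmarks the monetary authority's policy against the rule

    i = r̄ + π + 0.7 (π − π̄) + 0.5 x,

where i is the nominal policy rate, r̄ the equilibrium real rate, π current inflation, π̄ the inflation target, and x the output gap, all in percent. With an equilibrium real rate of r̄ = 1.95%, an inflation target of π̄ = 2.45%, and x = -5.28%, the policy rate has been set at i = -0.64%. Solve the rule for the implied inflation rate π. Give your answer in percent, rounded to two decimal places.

1.04%

Collecting π: i = r̄ + (1 + 0.7) π − 0.7 π̄ + 0.5 x
1.7 π = -0.64 − 1.95 + 0.7 × 2.45 − 0.5 × (-5.28) = 1.765
π = 1.765 / 1.7 = 1.04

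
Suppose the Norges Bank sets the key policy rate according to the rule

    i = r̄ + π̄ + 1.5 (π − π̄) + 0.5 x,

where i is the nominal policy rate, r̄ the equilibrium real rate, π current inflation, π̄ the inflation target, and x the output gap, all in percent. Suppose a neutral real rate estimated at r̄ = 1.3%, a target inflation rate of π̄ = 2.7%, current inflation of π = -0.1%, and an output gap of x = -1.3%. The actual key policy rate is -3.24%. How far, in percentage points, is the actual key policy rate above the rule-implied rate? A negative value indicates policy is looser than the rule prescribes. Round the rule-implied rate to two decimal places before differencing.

i = 1.3 + 2.7 + 1.5 × (-0.1 − 2.7) + 0.5 × (-1.3)
   = 1.3 + 2.7 − 4.2 − 0.65 = -0.85
Deviation = -3.24 − (-0.85) = -2.39 pp.

-2.39 pp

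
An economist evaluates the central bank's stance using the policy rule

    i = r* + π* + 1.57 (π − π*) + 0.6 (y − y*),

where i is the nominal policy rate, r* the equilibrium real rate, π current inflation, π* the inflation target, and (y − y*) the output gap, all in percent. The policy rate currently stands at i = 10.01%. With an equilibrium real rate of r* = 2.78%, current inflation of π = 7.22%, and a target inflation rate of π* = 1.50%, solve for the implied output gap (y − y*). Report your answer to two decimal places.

-5.42%

0.6 (y − y*) = 10.01 − 2.78 − 1.50 − 1.57 × (7.22 − 1.50) = -3.2504
(y − y*) = -3.2504 / 0.6 = -5.42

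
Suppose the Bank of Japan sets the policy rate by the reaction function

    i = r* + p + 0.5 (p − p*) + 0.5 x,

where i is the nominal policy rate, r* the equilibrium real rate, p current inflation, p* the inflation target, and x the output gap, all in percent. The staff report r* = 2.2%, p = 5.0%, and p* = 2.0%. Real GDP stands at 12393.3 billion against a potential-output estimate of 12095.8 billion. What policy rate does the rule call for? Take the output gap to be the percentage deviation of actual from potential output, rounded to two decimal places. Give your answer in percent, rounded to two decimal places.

9.93%

Output gap = 100 × (12393.3 − 12095.8) / 12095.8 = 2.46%.
i = 2.20 + 5.00 + 0.5 × (5.00 − 2.00) + 0.5 × 2.46
   = 2.20 + 5 + 1.5 + 1.23 = 9.93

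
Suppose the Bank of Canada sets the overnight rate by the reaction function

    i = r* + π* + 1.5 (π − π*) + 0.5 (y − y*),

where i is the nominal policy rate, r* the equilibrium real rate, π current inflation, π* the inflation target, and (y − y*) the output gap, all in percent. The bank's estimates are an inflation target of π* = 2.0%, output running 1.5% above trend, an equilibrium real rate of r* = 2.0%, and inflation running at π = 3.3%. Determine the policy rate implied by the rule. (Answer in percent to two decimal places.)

Output 1.5% above potential → (y − y*) = 1.5.
i = 2.0 + 2.0 + 1.5 × (3.3 − 2.0) + 0.5 × 1.5
   = 2.0 + 2 + 1.95 + 0.75 = 6.70

6.70%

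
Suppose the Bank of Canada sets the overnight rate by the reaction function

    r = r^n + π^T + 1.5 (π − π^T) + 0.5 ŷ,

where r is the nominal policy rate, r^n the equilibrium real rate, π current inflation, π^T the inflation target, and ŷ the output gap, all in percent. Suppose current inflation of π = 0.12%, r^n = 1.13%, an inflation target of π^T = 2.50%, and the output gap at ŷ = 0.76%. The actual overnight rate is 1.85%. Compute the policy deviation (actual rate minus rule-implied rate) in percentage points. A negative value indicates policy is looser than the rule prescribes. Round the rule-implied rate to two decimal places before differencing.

r = 1.13 + 2.50 + 1.5 × (0.12 − 2.50) + 0.5 × 0.76
   = 1.13 + 2.5 − 3.57 + 0.38 = 0.44
Deviation = 1.85 − 0.44 = 1.41 pp.

1.41 pp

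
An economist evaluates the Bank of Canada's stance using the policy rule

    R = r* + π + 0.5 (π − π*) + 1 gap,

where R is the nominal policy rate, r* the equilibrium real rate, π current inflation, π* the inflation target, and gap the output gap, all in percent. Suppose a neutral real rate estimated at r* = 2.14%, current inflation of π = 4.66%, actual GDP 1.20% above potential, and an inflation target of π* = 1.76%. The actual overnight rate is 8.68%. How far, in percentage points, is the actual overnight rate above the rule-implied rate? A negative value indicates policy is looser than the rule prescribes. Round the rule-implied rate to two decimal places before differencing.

Output 1.20% above potential → gap = 1.20.
R = 2.14 + 4.66 + 0.5 × (4.66 − 1.76) + 1 × 1.20
   = 2.14 + 4.66 + 1.45 + 1.2 = 9.45
Deviation = 8.68 − 9.45 = -0.77 pp.

-0.77 pp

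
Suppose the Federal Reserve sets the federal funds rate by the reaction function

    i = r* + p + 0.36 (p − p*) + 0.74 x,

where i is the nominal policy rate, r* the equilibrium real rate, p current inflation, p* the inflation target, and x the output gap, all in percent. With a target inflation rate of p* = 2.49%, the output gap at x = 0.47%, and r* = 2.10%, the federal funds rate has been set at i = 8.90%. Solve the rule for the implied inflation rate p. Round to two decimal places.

Collecting p: i = r* + (1 + 0.36) p − 0.36 p* + 0.74 x
1.36 p = 8.90 − 2.10 + 0.36 × 2.49 − 0.74 × 0.47 = 7.3486
p = 7.3486 / 1.36 = 5.40

5.40%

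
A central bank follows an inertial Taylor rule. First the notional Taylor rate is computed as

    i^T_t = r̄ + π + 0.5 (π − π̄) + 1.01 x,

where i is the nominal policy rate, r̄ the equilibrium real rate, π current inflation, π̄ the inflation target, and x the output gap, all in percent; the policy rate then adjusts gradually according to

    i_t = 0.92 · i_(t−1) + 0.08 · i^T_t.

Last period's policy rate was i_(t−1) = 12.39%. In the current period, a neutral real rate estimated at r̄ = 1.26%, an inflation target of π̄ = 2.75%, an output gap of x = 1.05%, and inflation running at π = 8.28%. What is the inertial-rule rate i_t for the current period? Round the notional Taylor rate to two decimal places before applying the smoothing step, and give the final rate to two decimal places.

i^T_t = 1.26 + 8.28 + 0.5 × (8.28 − 2.75) + 1.01 × 1.05
   = 1.26 + 8.28 + 2.765 + 1.0605 = 13.37
i_t = 0.92 × 12.39 + 0.08 × 13.37 = 11.3988 + 1.0696 = 12.47

12.47%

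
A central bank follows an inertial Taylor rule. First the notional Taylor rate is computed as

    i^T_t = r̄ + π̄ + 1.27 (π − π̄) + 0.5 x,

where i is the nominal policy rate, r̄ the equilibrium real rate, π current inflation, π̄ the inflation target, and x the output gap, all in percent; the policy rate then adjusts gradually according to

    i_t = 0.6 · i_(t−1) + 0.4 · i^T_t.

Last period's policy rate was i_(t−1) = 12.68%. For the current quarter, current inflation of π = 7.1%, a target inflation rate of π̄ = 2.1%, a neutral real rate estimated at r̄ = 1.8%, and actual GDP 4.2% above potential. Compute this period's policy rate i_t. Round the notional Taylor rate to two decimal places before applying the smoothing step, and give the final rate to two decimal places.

Output 4.2% above potential → x = 4.2.
i^T_t = 1.8 + 2.1 + 1.27 × (7.1 − 2.1) + 0.5 × 4.2
   = 1.8 + 2.1 + 6.35 + 2.1 = 12.35
i_t = 0.6 × 12.68 + 0.4 × 12.35 = 7.608 + 4.94 = 12.55

12.55%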